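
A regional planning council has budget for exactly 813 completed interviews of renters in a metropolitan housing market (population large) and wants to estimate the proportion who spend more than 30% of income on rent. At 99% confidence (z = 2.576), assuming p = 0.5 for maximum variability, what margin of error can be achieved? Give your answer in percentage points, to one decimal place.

4.5

SE(p̂) = √[p(1−p)/n] = √[0.2500/813] = 0.01754.
E = z × SE = 2.576 × 0.01754 = 0.04517, or 4.5 percentage points.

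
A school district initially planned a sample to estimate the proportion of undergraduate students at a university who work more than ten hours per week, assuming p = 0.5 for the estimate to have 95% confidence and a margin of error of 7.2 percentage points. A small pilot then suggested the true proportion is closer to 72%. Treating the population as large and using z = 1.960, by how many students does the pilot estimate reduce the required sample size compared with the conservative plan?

36

Conservative (p = 0.5): n = 1.960² × 0.25 / 0.072² ≈ 185.26 → 186.
Using p = 0.72: p(1−p) = 0.2016, so n = 1.960² × 0.2016 / 0.072² ≈ 149.40 → 150.
Reduction: 186 − 150 = 36.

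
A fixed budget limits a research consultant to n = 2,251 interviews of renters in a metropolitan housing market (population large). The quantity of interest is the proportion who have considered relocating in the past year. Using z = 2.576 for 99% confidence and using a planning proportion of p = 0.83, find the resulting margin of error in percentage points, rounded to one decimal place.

SE(p̂) = √[p(1−p)/n] = √[0.1411/2251] = 0.00792.
E = z × SE = 2.576 × 0.00792 = 0.02039, or 2.0 percentage points.

2.0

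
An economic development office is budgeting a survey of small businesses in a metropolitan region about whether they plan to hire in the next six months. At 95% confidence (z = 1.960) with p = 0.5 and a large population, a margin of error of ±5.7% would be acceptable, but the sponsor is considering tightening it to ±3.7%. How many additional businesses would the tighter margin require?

406

At ±5.7%: n = 1.960² × 0.2500 / 0.057² ≈ 295.60 → 296.
At ±3.7%: n = 1.960² × 0.2500 / 0.037² ≈ 701.53 → 702.
Additional respondents: 702 − 296 = 406.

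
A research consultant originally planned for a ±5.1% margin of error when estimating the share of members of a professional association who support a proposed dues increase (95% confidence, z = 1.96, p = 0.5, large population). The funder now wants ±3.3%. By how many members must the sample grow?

At ±5.1%: n = 1.96² × 0.2500 / 0.051² ≈ 369.24 → 370.
At ±3.3%: n = 1.96² × 0.2500 / 0.033² ≈ 881.91 → 882.
Additional respondents: 882 − 370 = 512.

512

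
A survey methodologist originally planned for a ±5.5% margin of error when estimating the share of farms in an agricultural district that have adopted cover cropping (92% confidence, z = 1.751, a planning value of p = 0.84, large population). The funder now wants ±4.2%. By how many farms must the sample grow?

97

At ±5.5%: n = 1.751² × 0.1344 / 0.055² ≈ 136.22 → 137.
At ±4.2%: n = 1.751² × 0.1344 / 0.042² ≈ 233.60 → 234.
Additional respondents: 234 − 137 = 97.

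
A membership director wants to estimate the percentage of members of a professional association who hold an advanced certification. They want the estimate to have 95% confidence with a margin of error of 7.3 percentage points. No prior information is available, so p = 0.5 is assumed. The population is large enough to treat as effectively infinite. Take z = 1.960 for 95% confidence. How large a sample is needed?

With p = 0.5, p(1−p) = 0.25.
n = z²·p(1−p)/E² = 1.960² × 0.2500 / 0.073² = 3.8416 × 0.2500 / 0.005329 ≈ 180.22.
Rounding up gives n = 181.

181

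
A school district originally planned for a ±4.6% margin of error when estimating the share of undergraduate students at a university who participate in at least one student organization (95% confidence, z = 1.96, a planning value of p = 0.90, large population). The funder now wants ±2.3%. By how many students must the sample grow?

490

At ±4.6%: n = 1.96² × 0.0900 / 0.046² ≈ 163.40 → 164.
At ±2.3%: n = 1.96² × 0.0900 / 0.023² ≈ 653.58 → 654.
Additional respondents: 654 − 164 = 490.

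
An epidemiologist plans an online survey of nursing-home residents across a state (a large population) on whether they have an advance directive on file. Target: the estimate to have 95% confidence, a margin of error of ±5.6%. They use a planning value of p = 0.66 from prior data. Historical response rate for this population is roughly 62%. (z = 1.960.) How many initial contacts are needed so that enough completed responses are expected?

444

Completed interviews needed: n₀ = 1.960² × 0.2244 / 0.056² ≈ 274.89 → 275.
At a 62% response rate, contacts needed = 275 / 0.62 ≈ 443.55 → 444.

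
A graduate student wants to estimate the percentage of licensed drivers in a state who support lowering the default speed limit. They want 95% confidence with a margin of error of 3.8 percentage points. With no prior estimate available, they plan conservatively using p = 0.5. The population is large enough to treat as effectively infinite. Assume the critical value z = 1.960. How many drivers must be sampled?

With p = 0.5, p(1−p) = 0.25.
n = z²·p(1−p)/E² = 1.960² × 0.2500 / 0.038² = 3.8416 × 0.2500 / 0.001444 ≈ 665.10.
Rounding up gives n = 666.

666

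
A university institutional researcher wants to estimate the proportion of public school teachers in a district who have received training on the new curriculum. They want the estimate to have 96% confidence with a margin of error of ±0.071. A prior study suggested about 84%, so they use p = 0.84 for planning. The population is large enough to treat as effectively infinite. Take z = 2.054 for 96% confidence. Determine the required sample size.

113

With p = 0.84, p(1−p) = 0.1344.
n = z²·p(1−p)/E² = 2.054² × 0.1344 / 0.071² = 4.2189 × 0.1344 / 0.005041 ≈ 112.48.
Rounding up gives n = 113.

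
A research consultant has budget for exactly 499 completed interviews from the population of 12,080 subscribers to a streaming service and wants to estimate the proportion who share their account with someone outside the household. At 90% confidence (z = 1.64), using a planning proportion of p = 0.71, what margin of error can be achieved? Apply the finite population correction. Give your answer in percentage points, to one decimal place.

Finite-population factor: (N−n)/(N−1) = (12080−499)/(12080−1) = 0.9588.
SE(p̂) = √[p(1−p)/n · (N−n)/(N−1)] = √[0.2059/499 × 0.9588] = 0.01989.
E = z × SE = 1.64 × 0.01989 = 0.03262 ≈ 3.3 percentage points.

3.3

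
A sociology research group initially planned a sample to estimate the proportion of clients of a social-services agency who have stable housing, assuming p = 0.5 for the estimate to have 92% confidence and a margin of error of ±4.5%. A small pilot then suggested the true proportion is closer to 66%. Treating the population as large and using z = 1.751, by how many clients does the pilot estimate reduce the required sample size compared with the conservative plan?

Conservative (p = 0.5): n = 1.751² × 0.25 / 0.045² ≈ 378.52 → 379.
Using p = 0.66: p(1−p) = 0.2244, so n = 1.751² × 0.2244 / 0.045² ≈ 339.76 → 340.
Reduction: 379 − 340 = 39.

39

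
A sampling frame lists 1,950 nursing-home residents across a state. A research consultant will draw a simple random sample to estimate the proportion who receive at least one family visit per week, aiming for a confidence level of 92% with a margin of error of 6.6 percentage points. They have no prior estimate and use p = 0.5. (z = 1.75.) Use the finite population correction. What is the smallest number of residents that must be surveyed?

Unadjusted: n₀ = 1.75² × 0.50 × 0.50 / 0.066² ≈ 175.76, so n₀ = 176.
Finite population correction with N = 1,950: n = n₀ / (1 + (n₀−1)/N) = 176 / (1 + 175/1950) = 176 / 1.0897 ≈ 161.51.
Rounding up, n = 162.

162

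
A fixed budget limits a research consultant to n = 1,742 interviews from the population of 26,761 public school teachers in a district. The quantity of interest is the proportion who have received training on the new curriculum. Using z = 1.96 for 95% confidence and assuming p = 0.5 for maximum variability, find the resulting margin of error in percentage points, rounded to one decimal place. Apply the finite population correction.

Finite-population factor: (N−n)/(N−1) = (26761−1742)/(26761−1) = 0.9349.
SE(p̂) = √[p(1−p)/n · (N−n)/(N−1)] = √[0.2500/1742 × 0.9349] = 0.01158.
E = z × SE = 1.96 × 0.01158 = 0.02270 ≈ 2.3 percentage points.

2.3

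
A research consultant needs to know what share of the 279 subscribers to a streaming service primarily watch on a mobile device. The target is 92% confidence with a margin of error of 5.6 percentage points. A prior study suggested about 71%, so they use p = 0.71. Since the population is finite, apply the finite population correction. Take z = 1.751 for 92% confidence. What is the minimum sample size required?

Unadjusted: n₀ = 1.751² × 0.71 × 0.29 / 0.056² ≈ 201.30, so n₀ = 202.
Finite population correction with N = 279: n = n₀ / (1 + (n₀−1)/N) = 202 / (1 + 201/279) = 202 / 1.7204 ≈ 117.41.
Rounding up, n = 118.

118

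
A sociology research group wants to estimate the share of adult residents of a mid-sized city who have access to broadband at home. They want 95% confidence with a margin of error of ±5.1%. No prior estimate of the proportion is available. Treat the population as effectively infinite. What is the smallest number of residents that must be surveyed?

For 95% confidence, z = 1.960.
With no prior estimate, use p = 0.5, giving p(1−p) = 0.25.
n = z²·p(1−p)/E² = 1.960² × 0.2500 / 0.051² = 3.8416 × 0.2500 / 0.002601 ≈ 369.24.
Rounding up gives n = 370.

370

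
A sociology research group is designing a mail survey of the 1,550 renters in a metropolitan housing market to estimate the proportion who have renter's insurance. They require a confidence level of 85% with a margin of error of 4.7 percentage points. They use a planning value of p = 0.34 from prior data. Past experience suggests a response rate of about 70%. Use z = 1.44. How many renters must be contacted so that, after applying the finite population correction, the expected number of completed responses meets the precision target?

Completed interviews needed (unadjusted): n₀ = 1.44² × 0.2244 / 0.047² ≈ 210.65 → 211.
FPC for N = 1,550: n = 211 / (1 + 210/1550) = 211 / 1.1355 ≈ 185.82 → 186.
At a 70% response rate, contacts needed = 186 / 0.70 ≈ 265.71 → 266.

266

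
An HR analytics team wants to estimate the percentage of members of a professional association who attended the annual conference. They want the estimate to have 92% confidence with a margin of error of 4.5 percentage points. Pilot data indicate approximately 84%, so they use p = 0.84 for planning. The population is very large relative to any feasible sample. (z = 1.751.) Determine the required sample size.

204

With p = 0.84, p(1−p) = 0.1344.
n = z²·p(1−p)/E² = 1.751² × 0.1344 / 0.045² = 3.0660 × 0.1344 / 0.002025 ≈ 203.49.
Rounding up gives n = 204.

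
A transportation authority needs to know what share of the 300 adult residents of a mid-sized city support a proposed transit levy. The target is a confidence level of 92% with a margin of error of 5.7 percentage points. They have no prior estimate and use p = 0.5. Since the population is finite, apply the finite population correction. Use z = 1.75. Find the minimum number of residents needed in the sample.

Unadjusted: n₀ = 1.75² × 0.50 × 0.50 / 0.057² ≈ 235.65, so n₀ = 236.
Finite population correction with N = 300: n = n₀ / (1 + (n₀−1)/N) = 236 / (1 + 235/300) = 236 / 1.7833 ≈ 132.34.
Rounding up, n = 133.

133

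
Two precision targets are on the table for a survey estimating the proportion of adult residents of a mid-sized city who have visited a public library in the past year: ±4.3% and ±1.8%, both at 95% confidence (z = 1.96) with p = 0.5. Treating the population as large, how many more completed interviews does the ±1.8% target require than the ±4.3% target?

2445

At ±4.3%: n = 1.96² × 0.2500 / 0.043² ≈ 519.42 → 520.
At ±1.8%: n = 1.96² × 0.2500 / 0.018² ≈ 2964.20 → 2965.
Additional respondents: 2965 − 520 = 2445.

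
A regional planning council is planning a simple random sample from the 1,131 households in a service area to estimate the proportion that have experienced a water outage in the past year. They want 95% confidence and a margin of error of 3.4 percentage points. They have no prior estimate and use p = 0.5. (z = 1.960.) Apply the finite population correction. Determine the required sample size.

480

Unadjusted: n₀ = 1.960² × 0.50 × 0.50 / 0.034² ≈ 830.80, so n₀ = 831.
Finite population correction with N = 1,131: n = n₀ / (1 + (n₀−1)/N) = 831 / (1 + 830/1131) = 831 / 1.7339 ≈ 479.28.
Rounding up, n = 480.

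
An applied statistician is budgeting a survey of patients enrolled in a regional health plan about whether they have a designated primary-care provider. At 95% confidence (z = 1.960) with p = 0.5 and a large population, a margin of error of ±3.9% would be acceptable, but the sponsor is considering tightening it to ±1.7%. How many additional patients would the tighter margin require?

2692

At ±3.9%: n = 1.960² × 0.2500 / 0.039² ≈ 631.43 → 632.
At ±1.7%: n = 1.960² × 0.2500 / 0.017² ≈ 3323.18 → 3324.
Additional respondents: 3324 − 632 = 2692.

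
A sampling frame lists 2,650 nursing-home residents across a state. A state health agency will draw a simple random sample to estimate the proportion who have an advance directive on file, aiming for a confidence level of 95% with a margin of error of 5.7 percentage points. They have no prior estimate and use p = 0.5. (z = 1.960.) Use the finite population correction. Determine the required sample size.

Unadjusted: n₀ = 1.960² × 0.50 × 0.50 / 0.057² ≈ 295.60, so n₀ = 296.
Finite population correction with N = 2,650: n = n₀ / (1 + (n₀−1)/N) = 296 / (1 + 295/2650) = 296 / 1.1113 ≈ 266.35.
Rounding up, n = 267.

267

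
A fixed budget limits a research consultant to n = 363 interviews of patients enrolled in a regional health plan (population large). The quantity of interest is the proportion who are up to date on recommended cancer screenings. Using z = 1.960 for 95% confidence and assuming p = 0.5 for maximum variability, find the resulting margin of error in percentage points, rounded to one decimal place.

SE(p̂) = √[p(1−p)/n] = √[0.2500/363] = 0.02624.
E = z × SE = 1.960 × 0.02624 = 0.05144, or 5.1 percentage points.

5.1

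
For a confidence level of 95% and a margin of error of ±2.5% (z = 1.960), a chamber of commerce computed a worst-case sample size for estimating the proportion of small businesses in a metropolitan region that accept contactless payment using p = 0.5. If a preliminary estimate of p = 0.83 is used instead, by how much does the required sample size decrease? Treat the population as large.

669

Conservative (p = 0.5): n = 1.960² × 0.25 / 0.025² ≈ 1536.64 → 1537.
Using p = 0.83: p(1−p) = 0.1411, so n = 1.960² × 0.1411 / 0.025² ≈ 867.28 → 868.
Reduction: 1537 − 868 = 669.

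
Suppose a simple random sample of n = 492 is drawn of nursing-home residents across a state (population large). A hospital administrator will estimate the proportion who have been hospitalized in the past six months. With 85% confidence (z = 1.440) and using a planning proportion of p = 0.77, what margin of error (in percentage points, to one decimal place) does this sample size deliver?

2.7

SE(p̂) = √[p(1−p)/n] = √[0.1771/492] = 0.01897.
E = z × SE = 1.440 × 0.01897 = 0.02732, or 2.7 percentage points.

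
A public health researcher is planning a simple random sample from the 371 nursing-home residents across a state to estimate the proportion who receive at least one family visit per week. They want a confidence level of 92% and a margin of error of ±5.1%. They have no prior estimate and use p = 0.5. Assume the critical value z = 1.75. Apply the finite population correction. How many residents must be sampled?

165

Unadjusted: n₀ = 1.75² × 0.50 × 0.50 / 0.051² ≈ 294.36, so n₀ = 295.
Finite population correction with N = 371: n = n₀ / (1 + (n₀−1)/N) = 295 / (1 + 294/371) = 295 / 1.7925 ≈ 164.58.
Rounding up, n = 165.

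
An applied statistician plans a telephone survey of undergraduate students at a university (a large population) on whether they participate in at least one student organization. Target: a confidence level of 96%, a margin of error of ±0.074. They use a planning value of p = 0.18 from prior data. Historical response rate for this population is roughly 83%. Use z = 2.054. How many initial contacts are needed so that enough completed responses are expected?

Completed interviews needed: n₀ = 2.054² × 0.1476 / 0.074² ≈ 113.72 → 114.
At an 83% response rate, contacts needed = 114 / 0.83 ≈ 137.35 → 138.

138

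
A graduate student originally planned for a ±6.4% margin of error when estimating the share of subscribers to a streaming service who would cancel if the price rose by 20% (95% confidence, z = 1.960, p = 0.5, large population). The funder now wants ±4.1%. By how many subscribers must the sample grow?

At ±6.4%: n = 1.960² × 0.2500 / 0.064² ≈ 234.47 → 235.
At ±4.1%: n = 1.960² × 0.2500 / 0.041² ≈ 571.33 → 572.
Additional respondents: 572 − 235 = 337.

337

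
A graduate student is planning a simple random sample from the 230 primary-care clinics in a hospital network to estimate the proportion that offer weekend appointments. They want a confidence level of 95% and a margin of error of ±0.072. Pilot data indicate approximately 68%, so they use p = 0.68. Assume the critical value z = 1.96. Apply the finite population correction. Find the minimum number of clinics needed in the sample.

96

Unadjusted: n₀ = 1.96² × 0.68 × 0.32 / 0.072² ≈ 161.25, so n₀ = 162.
Finite population correction with N = 230: n = n₀ / (1 + (n₀−1)/N) = 162 / (1 + 161/230) = 162 / 1.7000 ≈ 95.29.
Rounding up, n = 96.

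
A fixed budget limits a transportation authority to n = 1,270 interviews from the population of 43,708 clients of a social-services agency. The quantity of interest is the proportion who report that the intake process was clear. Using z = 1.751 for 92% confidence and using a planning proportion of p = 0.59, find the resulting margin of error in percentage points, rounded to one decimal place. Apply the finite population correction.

Finite-population factor: (N−n)/(N−1) = (43708−1270)/(43708−1) = 0.9710.
SE(p̂) = √[p(1−p)/n · (N−n)/(N−1)] = √[0.2419/1270 × 0.9710] = 0.01360.
E = z × SE = 1.751 × 0.01360 = 0.02381 ≈ 2.4 percentage points.

2.4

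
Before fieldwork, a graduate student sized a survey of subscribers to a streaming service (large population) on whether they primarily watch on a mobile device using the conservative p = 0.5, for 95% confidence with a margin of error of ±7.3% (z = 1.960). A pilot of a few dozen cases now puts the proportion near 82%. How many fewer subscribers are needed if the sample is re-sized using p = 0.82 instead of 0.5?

74

Conservative (p = 0.5): n = 1.960² × 0.25 / 0.073² ≈ 180.22 → 181.
Using p = 0.82: p(1−p) = 0.1476, so n = 1.960² × 0.1476 / 0.073² ≈ 106.40 → 107.
Reduction: 181 − 107 = 74.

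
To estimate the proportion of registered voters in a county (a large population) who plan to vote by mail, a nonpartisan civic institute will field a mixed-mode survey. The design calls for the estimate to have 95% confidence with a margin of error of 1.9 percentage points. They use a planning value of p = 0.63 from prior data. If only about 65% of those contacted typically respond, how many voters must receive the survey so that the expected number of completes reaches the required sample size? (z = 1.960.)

Completed interviews needed: n₀ = 1.960² × 0.2331 / 0.019² ≈ 2480.55 → 2481.
At a 65% response rate, contacts needed = 2481 / 0.65 ≈ 3816.92 → 3817.

3817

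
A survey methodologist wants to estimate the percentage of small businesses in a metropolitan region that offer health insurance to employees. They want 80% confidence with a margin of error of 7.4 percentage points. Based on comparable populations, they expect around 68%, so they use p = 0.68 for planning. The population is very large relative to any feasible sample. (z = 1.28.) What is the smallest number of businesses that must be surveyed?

With p = 0.68, p(1−p) = 0.2176.
n = z²·p(1−p)/E² = 1.28² × 0.2176 / 0.074² = 1.6384 × 0.2176 / 0.005476 ≈ 65.11.
Rounding up gives n = 66.

66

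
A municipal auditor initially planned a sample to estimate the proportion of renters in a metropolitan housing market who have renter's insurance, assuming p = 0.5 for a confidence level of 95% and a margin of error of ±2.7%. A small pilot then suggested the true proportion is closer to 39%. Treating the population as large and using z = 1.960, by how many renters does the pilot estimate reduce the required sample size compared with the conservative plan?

Conservative (p = 0.5): n = 1.960² × 0.25 / 0.027² ≈ 1317.42 → 1318.
Using p = 0.39: p(1−p) = 0.2379, so n = 1.960² × 0.2379 / 0.027² ≈ 1253.66 → 1254.
Reduction: 1318 − 1254 = 64.

64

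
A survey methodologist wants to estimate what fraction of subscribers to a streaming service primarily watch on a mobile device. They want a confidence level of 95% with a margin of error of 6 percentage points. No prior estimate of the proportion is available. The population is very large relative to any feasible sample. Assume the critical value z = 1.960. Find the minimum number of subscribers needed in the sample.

With no prior estimate, use p = 0.5, giving p(1−p) = 0.25.
n = z²·p(1−p)/E² = 1.960² × 0.2500 / 0.060² = 3.8416 × 0.2500 / 0.003600 ≈ 266.78.
Rounding up gives n = 267.

267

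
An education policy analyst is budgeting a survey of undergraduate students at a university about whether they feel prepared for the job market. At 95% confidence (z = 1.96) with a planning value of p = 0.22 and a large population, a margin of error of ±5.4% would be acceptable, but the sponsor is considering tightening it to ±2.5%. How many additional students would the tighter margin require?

At ±5.4%: n = 1.96² × 0.1716 / 0.054² ≈ 226.07 → 227.
At ±2.5%: n = 1.96² × 0.1716 / 0.025² ≈ 1054.75 → 1055.
Additional respondents: 1055 − 227 = 828.

828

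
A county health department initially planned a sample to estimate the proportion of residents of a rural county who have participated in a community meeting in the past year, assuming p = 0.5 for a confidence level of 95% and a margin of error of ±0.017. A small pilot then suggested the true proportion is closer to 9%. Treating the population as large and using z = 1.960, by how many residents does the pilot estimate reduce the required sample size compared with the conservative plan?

Conservative (p = 0.5): n = 1.960² × 0.25 / 0.017² ≈ 3323.18 → 3324.
Using p = 0.09: p(1−p) = 0.0819, so n = 1.960² × 0.0819 / 0.017² ≈ 1088.67 → 1089.
Reduction: 3324 − 1089 = 2235.

2235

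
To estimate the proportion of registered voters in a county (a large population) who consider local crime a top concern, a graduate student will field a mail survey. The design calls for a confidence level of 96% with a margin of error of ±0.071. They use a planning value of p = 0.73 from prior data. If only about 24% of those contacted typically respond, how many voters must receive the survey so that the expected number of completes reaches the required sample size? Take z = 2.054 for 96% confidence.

Completed interviews needed: n₀ = 2.054² × 0.1971 / 0.071² ≈ 164.96 → 165.
At a 24% response rate, contacts needed = 165 / 0.24 ≈ 687.50 → 688.

688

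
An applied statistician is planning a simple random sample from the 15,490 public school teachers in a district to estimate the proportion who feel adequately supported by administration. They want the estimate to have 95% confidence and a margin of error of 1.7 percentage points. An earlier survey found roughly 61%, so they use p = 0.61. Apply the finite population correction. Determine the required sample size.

For 95% confidence, z = 1.960.
Unadjusted: n₀ = 1.960² × 0.61 × 0.39 / 0.017² ≈ 3162.34, so n₀ = 3163.
Finite population correction with N = 15,490: n = n₀ / (1 + (n₀−1)/N) = 3163 / (1 + 3162/15490) = 3163 / 1.2041 ≈ 2626.79.
Rounding up, n = 2627.

2627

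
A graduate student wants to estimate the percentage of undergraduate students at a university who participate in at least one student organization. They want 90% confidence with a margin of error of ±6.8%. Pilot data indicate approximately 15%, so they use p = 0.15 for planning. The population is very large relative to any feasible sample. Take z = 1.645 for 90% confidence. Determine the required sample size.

75

With p = 0.15, p(1−p) = 0.1275.
n = z²·p(1−p)/E² = 1.645² × 0.1275 / 0.068² = 2.7060 × 0.1275 / 0.004624 ≈ 74.61.
Rounding up gives n = 75.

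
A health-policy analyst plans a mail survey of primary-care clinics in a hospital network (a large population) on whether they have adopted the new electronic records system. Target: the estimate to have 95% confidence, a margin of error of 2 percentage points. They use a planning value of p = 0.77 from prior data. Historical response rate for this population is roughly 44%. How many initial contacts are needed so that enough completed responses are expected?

For 95% confidence, z = 1.960.
Completed interviews needed: n₀ = 1.960² × 0.1771 / 0.020² ≈ 1700.87 → 1701.
At a 44% response rate, contacts needed = 1701 / 0.44 ≈ 3865.91 → 3866.

3866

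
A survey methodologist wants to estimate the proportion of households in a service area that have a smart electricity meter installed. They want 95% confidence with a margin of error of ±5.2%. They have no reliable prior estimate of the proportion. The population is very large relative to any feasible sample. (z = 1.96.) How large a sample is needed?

With no prior estimate, use p = 0.5, giving p(1−p) = 0.25.
n = z²·p(1−p)/E² = 1.96² × 0.2500 / 0.052² = 3.8416 × 0.2500 / 0.002704 ≈ 355.18.
Rounding up gives n = 356.

356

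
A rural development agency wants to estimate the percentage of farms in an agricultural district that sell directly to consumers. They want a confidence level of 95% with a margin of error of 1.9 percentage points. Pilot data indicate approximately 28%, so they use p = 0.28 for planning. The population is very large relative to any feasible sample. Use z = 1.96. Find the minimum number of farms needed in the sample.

2146

With p = 0.28, p(1−p) = 0.2016.
n = z²·p(1−p)/E² = 1.96² × 0.2016 / 0.019² = 3.8416 × 0.2016 / 0.000361 ≈ 2145.34.
Rounding up gives n = 2146.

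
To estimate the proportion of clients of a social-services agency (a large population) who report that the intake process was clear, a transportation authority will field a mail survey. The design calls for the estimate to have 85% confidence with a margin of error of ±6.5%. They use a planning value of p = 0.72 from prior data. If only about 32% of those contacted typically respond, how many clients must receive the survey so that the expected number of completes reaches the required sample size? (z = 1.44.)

Completed interviews needed: n₀ = 1.44² × 0.2016 / 0.065² ≈ 98.94 → 99.
At a 32% response rate, contacts needed = 99 / 0.32 ≈ 309.38 → 310.

310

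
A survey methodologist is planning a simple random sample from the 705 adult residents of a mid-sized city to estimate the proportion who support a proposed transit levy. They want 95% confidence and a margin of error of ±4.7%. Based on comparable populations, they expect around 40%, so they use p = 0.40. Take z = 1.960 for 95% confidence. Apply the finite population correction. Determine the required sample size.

Unadjusted: n₀ = 1.960² × 0.40 × 0.60 / 0.047² ≈ 417.38, so n₀ = 418.
Finite population correction with N = 705: n = n₀ / (1 + (n₀−1)/N) = 418 / (1 + 417/705) = 418 / 1.5915 ≈ 262.65.
Rounding up, n = 263.

263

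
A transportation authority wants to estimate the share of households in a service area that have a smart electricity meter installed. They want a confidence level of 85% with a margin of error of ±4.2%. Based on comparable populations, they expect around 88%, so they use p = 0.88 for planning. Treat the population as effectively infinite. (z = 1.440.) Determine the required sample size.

With p = 0.88, p(1−p) = 0.1056.
n = z²·p(1−p)/E² = 1.440² × 0.1056 / 0.042² = 2.0736 × 0.1056 / 0.001764 ≈ 124.13.
Rounding up gives n = 125.

125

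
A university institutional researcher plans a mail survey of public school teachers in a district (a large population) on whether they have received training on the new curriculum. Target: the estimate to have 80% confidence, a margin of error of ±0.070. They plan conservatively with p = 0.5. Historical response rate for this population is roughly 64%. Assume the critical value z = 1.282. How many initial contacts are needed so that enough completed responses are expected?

132

Completed interviews needed: n₀ = 1.282² × 0.2500 / 0.070² ≈ 83.85 → 84.
At a 64% response rate, contacts needed = 84 / 0.64 ≈ 131.25 → 132.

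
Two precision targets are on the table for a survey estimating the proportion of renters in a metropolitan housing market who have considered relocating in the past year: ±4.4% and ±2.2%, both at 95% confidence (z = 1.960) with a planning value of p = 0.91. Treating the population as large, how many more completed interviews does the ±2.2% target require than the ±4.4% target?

At ±4.4%: n = 1.960² × 0.0819 / 0.044² ≈ 162.51 → 163.
At ±2.2%: n = 1.960² × 0.0819 / 0.022² ≈ 650.06 → 651.
Additional respondents: 651 − 163 = 488.

488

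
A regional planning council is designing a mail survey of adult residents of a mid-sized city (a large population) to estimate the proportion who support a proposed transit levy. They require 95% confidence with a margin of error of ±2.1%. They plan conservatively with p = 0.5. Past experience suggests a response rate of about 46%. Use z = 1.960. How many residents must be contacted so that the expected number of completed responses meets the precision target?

4735

Completed interviews needed: n₀ = 1.960² × 0.2500 / 0.021² ≈ 2177.78 → 2178.
At a 46% response rate, contacts needed = 2178 / 0.46 ≈ 4734.78 → 4735.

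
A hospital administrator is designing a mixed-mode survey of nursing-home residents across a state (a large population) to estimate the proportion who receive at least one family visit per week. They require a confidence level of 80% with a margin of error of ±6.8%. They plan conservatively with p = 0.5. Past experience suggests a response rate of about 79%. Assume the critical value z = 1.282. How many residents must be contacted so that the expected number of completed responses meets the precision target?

Completed interviews needed: n₀ = 1.282² × 0.2500 / 0.068² ≈ 88.86 → 89.
At a 79% response rate, contacts needed = 89 / 0.79 ≈ 112.66 → 113.

113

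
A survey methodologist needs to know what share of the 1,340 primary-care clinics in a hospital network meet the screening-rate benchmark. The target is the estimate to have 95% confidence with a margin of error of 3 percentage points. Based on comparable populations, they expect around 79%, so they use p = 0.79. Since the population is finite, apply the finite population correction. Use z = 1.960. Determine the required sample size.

464

Unadjusted: n₀ = 1.960² × 0.79 × 0.21 / 0.030² ≈ 708.13, so n₀ = 709.
Finite population correction with N = 1,340: n = n₀ / (1 + (n₀−1)/N) = 709 / (1 + 708/1340) = 709 / 1.5284 ≈ 463.90.
Rounding up, n = 464.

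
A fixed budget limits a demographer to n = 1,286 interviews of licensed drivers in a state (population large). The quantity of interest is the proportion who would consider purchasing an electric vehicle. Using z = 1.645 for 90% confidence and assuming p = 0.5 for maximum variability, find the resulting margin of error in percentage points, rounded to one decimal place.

2.3

SE(p̂) = √[p(1−p)/n] = √[0.2500/1286] = 0.01394.
E = z × SE = 1.645 × 0.01394 = 0.02294, or 2.3 percentage points.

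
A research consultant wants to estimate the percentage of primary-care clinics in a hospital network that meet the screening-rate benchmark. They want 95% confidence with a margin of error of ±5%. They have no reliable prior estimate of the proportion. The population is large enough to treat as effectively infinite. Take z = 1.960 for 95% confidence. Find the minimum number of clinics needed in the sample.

With no prior estimate, use p = 0.5, giving p(1−p) = 0.25.
n = z²·p(1−p)/E² = 1.960² × 0.2500 / 0.050² = 3.8416 × 0.2500 / 0.002500 ≈ 384.16.
Rounding up gives n = 385.

385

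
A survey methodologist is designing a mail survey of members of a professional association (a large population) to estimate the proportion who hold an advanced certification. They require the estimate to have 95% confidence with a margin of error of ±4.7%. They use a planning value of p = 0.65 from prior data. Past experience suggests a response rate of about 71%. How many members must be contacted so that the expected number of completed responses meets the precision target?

For 95% confidence, z = 1.96.
Completed interviews needed: n₀ = 1.96² × 0.2275 / 0.047² ≈ 395.64 → 396.
At a 71% response rate, contacts needed = 396 / 0.71 ≈ 557.75 → 558.

558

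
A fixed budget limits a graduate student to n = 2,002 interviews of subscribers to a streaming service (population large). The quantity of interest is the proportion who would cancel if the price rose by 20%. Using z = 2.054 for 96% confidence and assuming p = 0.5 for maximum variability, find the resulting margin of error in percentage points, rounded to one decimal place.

2.3

SE(p̂) = √[p(1−p)/n] = √[0.2500/2002] = 0.01117.
E = z × SE = 2.054 × 0.01117 = 0.02295, or 2.3 percentage points.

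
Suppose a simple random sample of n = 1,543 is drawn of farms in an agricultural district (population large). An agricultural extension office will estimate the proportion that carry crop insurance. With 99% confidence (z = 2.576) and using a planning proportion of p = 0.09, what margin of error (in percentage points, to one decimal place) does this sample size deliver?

SE(p̂) = √[p(1−p)/n] = √[0.0819/1543] = 0.00729.
E = z × SE = 2.576 × 0.00729 = 0.01877, or 1.9 percentage points.

1.9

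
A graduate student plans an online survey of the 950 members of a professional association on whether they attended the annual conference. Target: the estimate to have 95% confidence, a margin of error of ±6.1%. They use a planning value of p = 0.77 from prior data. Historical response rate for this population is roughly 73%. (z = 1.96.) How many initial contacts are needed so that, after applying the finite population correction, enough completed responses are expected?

211

Completed interviews needed (unadjusted): n₀ = 1.96² × 0.1771 / 0.061² ≈ 182.84 → 183.
FPC for N = 950: n = 183 / (1 + 182/950) = 183 / 1.1916 ≈ 153.58 → 154.
At a 73% response rate, contacts needed = 154 / 0.73 ≈ 210.96 → 211.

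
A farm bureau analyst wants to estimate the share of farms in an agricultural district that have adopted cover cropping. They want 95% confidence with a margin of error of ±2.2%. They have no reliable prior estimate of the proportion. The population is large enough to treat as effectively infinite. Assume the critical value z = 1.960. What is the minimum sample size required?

1985

With no prior estimate, use p = 0.5, giving p(1−p) = 0.25.
n = z²·p(1−p)/E² = 1.960² × 0.2500 / 0.022² = 3.8416 × 0.2500 / 0.000484 ≈ 1984.30.
Rounding up gives n = 1985.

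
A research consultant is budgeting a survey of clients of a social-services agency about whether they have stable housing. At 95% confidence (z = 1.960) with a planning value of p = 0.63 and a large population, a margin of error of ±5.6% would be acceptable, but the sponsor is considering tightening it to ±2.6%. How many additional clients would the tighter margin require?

At ±5.6%: n = 1.960² × 0.2331 / 0.056² ≈ 285.55 → 286.
At ±2.6%: n = 1.960² × 0.2331 / 0.026² ≈ 1324.67 → 1325.
Additional respondents: 1325 − 286 = 1039.

1039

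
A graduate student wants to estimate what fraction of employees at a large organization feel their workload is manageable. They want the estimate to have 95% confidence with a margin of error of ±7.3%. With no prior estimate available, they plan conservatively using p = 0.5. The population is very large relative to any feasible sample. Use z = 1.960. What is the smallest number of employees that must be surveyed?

181

With p = 0.5, p(1−p) = 0.25.
n = z²·p(1−p)/E² = 1.960² × 0.2500 / 0.073² = 3.8416 × 0.2500 / 0.005329 ≈ 180.22.
Rounding up gives n = 181.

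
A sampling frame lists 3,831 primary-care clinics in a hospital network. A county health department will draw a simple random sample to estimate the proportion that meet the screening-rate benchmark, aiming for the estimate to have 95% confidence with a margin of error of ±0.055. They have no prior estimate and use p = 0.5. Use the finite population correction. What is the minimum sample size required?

294

For 95% confidence, z = 1.960.
Unadjusted: n₀ = 1.960² × 0.50 × 0.50 / 0.055² ≈ 317.49, so n₀ = 318.
Finite population correction with N = 3,831: n = n₀ / (1 + (n₀−1)/N) = 318 / (1 + 317/3831) = 318 / 1.0827 ≈ 293.70.
Rounding up, n = 294.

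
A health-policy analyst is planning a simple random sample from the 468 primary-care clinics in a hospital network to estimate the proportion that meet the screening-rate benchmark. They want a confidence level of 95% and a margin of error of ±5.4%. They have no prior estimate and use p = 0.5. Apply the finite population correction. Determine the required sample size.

194

For 95% confidence, z = 1.960.
Unadjusted: n₀ = 1.960² × 0.50 × 0.50 / 0.054² ≈ 329.36, so n₀ = 330.
Finite population correction with N = 468: n = n₀ / (1 + (n₀−1)/N) = 330 / (1 + 329/468) = 330 / 1.7030 ≈ 193.78.
Rounding up, n = 194.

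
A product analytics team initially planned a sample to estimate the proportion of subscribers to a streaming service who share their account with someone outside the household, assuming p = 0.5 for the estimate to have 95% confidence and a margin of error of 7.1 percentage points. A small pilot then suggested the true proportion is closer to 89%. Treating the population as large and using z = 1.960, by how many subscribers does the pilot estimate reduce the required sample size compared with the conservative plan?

116

Conservative (p = 0.5): n = 1.960² × 0.25 / 0.071² ≈ 190.52 → 191.
Using p = 0.89: p(1−p) = 0.0979, so n = 1.960² × 0.0979 / 0.071² ≈ 74.61 → 75.
Reduction: 191 − 75 = 116.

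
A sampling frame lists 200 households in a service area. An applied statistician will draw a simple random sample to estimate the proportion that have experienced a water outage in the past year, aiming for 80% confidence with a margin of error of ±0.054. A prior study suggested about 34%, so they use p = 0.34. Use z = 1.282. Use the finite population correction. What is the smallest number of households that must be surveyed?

78

Unadjusted: n₀ = 1.282² × 0.34 × 0.66 / 0.054² ≈ 126.48, so n₀ = 127.
Finite population correction with N = 200: n = n₀ / (1 + (n₀−1)/N) = 127 / (1 + 126/200) = 127 / 1.6300 ≈ 77.91.
Rounding up, n = 78.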